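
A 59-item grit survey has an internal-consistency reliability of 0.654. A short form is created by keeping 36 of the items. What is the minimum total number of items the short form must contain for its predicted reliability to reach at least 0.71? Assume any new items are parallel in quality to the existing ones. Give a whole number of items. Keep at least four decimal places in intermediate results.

77

First, r for the 36-item form: n = 36/59 = 0.6102, so r_36 = 0.6102·0.654/(1 + (0.6102 − 1)·0.654) = 0.5356
Then solve for n' with r_old = 0.5356, r_target = 0.71: n' = 0.71(1 − 0.5356)/[0.5356(1 − 0.71)] = 2.1228
Items = 2.1228 × 36 ≈ 76.42 → 77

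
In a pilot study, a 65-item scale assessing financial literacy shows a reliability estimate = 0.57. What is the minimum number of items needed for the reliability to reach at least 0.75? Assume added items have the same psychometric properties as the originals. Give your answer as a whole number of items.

n = [0.75 × 0.43] / [0.57 × 0.25]
n = 0.3225 / 0.1425 ≈ 2.2632
2.2632 × 65 = 147.11 → 148 items

148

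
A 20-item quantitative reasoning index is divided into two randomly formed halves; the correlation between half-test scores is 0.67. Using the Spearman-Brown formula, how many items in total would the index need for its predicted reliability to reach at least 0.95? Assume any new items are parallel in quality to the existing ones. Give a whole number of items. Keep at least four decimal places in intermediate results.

94

r_full = 2(0.67)/(1 + 0.67) = 0.8024
n = r_tgt(1 − r_full) / [r_full(1 − r_tgt)] = 0.95 × 0.1976 / (0.8024 × 0.05) ≈ 4.6790
Items = 4.6790 × 20 ≈ 93.58 → 94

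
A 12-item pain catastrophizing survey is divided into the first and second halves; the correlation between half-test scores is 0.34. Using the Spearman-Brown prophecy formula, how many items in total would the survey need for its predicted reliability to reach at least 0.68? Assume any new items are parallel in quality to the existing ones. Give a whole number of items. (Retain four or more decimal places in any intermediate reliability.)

Corrected full-test reliability: r_full = 2 × 0.34 / (1 + 0.34) ≈ 0.5075
n = r_tgt(1 − r_full) / [r_full(1 − r_tgt)] = 0.68 × 0.4925 / (0.5075 × 0.32) ≈ 2.0622
Items = 2.0622 × 12 ≈ 24.75 → 25

25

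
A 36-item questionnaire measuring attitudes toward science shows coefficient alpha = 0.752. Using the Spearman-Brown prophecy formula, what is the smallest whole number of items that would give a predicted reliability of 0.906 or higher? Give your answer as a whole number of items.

115

n = 0.906 × (1 − 0.752) / [ 0.752 × (1 − 0.906) ]
n = 0.224688 / 0.070688 ≈ 3.1786
So the test needs 3.1786 × 36 ≈ 114.43 items; rounding up, 115.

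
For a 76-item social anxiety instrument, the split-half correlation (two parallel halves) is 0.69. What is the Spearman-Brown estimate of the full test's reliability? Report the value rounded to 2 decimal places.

Apply the Spearman-Brown correction with n = 2:
r_full = 2r_hh / (1 + r_hh) = 2 × 0.69 / (1 + 0.69)
       = 1.3800 / 1.6900 = 0.8166

0.82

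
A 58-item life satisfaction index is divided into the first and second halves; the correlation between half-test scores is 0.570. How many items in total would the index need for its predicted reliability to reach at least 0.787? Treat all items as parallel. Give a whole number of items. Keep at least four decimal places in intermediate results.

r_full = 2(0.570)/(1 + 0.570) = 0.7261
n = r_tgt(1 − r_full) / [r_full(1 − r_tgt)] = 0.787 × 0.2739 / (0.7261 × 0.213) ≈ 1.3938
Items = 1.3938 × 58 ≈ 80.84 → 81

81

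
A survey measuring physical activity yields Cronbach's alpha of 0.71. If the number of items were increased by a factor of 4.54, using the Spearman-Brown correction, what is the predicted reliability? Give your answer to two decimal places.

r_new = (4.54 × 0.71) / (1 + (4.54 − 1) × 0.71)
     = 3.2234 / 3.5134 = 0.9175

0.92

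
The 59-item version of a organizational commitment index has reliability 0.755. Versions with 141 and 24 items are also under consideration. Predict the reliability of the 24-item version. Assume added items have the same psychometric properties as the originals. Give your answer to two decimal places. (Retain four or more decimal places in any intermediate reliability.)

The 141-item form is not needed; work directly from the 59-item form with n = 24/59 = 0.4068.
r_{24} = n·r / (1 + (n − 1)·r) = 0.3071 / 0.5521 ≈ 0.5562

0.56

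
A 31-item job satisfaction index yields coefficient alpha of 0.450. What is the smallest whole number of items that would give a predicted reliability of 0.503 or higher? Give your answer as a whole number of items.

39

n = [0.503 × 0.550] / [0.450 × 0.497]
n = 0.276650 / 0.223650 ≈ 1.2370
1.2370 × 31 = 38.35 → 39 items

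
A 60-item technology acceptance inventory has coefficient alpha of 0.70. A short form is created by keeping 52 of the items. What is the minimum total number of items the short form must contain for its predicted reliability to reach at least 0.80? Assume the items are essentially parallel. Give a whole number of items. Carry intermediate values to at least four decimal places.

103

First, r for the 52-item form: n = 52/60 = 0.8667, so r_52 = 0.8667·0.70/(1 + (0.8667 − 1)·0.70) = 0.6691
Then solve for n' with r_old = 0.6691, r_target = 0.80: n' = 0.80(1 − 0.6691)/[0.6691(1 − 0.80)] = 1.9782
Items = 1.9782 × 52 ≈ 102.87 → 103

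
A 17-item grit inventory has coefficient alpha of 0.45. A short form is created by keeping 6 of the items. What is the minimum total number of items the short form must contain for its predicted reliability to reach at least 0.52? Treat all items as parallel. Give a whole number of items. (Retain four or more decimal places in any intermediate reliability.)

23

First, r for the 6-item form: n = 6/17 = 0.3529, so r_6 = 0.3529·0.45/(1 + (0.3529 − 1)·0.45) = 0.2240
Length factor from the short form to reach 0.52: n' = 0.52(1 − 0.2240) / [0.2240(1 − 0.52)] ≈ 3.7530
Items = 3.7530 × 6 ≈ 22.52 → 23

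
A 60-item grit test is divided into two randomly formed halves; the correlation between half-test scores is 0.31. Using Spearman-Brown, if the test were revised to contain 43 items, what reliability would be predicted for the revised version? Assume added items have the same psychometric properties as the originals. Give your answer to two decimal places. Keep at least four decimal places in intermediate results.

First correct the split-half correlation to full-test reliability: r_full = 2 × 0.31 / (1 + 0.31) ≈ 0.4733
Then adjust to 43 items: n = 43/60 = 0.7167
r_new = n·r_full / (1 + (n − 1)·r_full) = 0.3392 / 0.8659 ≈ 0.3917

0.39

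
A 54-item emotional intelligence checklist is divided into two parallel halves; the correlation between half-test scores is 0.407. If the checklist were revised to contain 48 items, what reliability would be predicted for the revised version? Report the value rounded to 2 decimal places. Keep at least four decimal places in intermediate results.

Full-test reliability from the split-half r: r_full = 2(0.407)/(1 + 0.407) = 0.5785
Then adjust to 48 items: n = 48/54 = 0.8889
r_new = n·r_full / (1 + (n − 1)·r_full) = 0.5142 / 0.9357 ≈ 0.5495

0.55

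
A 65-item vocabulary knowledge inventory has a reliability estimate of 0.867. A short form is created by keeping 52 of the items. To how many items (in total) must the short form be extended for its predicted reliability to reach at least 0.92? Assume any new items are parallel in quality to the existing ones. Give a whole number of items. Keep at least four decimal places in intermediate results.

115

Short-form reliability: n = 52/65 = 0.8000; r_52 = n·r/(1+(n−1)r) ≈ 0.8391
Length factor from the short form to reach 0.92: n' = 0.92(1 − 0.8391) / [0.8391(1 − 0.92)] ≈ 2.2052
Items = 2.2052 × 52 ≈ 114.67 → 115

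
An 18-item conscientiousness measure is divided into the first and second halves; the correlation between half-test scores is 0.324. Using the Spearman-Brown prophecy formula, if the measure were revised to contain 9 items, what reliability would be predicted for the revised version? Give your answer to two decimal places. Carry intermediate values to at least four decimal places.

0.32

Spearman-Brown correction (n = 2): r_full = 2·0.324/(1 + 0.324) = 0.4894
Length factor from 18 to 9 items: n = 9/18 = 0.5000
r_new = n·r_full / (1 + (n − 1)·r_full) = 0.2447 / 0.7553 ≈ 0.3240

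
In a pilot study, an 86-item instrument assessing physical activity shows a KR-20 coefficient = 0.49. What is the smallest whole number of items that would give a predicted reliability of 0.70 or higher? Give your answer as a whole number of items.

n = 0.70 × (1 − 0.49) / [ 0.49 × (1 − 0.70) ]
n = 0.3570 / 0.1470 ≈ 2.4286
2.4286 × 86 = 208.86 → 209 items

209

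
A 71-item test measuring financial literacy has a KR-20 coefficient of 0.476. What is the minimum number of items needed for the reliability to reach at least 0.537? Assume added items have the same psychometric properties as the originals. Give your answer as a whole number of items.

91

n = 0.537 × (1 − 0.476) / [ 0.476 × (1 − 0.537) ]
  = 0.281388 / 0.220388 = 1.2768
So the test needs 1.2768 × 71 ≈ 90.65 items; rounding up, 91.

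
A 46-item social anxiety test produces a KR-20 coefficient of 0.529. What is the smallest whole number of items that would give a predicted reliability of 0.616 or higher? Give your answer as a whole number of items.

66

n = 0.616(1 − 0.529) / [0.529(1 − 0.616)]
  = 0.290136 / 0.203136 = 1.4283
Items needed = n × 46 = 1.4283 × 46 ≈ 65.70 → round up to 66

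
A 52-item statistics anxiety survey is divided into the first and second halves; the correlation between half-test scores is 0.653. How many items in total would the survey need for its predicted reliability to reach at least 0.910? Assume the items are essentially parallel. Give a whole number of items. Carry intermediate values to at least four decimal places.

140

Corrected full-test reliability: r_full = 2 × 0.653 / (1 + 0.653) ≈ 0.7901
Solve Spearman-Brown for n: n = 0.910(1 − 0.7901) / [0.7901(1 − 0.910)] = 2.6861
Items = 2.6861 × 52 ≈ 139.68 → 140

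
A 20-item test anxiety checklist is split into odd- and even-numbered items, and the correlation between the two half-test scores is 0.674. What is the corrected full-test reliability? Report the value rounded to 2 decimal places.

0.81

r_full = 2(0.674) / (1 + 0.674)
       = 1.3480 / 1.6740 = 0.8053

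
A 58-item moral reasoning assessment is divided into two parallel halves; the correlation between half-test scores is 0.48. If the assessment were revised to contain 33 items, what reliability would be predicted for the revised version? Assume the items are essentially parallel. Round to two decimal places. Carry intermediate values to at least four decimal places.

0.51

Full-test reliability from the split-half r: r_full = 2(0.48)/(1 + 0.48) = 0.6486
Length factor from 58 to 33 items: n = 33/58 = 0.5690
r_new = n·r_full / (1 + (n − 1)·r_full) = 0.3691 / 0.7205 ≈ 0.5123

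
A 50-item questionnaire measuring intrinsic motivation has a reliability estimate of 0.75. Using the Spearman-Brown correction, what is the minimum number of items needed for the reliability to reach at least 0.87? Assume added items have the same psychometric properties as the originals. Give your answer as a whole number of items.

112

n = [0.87 × 0.25] / [0.75 × 0.13]
  = 0.2175 / 0.0975 = 2.2308
2.2308 × 50 = 111.54 → 112 items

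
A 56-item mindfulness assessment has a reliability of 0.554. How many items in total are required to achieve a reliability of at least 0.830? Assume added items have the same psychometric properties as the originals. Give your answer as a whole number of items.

Invert Spearman-Brown to solve for n:
n = r*(1 − r) / [ r (1 − r*) ]
n = 0.830(1 − 0.554) / [0.554(1 − 0.830)]
n = 0.370180 / 0.094180 ≈ 3.9306
So the test needs 3.9306 × 56 ≈ 220.11 items; rounding up, 221.

221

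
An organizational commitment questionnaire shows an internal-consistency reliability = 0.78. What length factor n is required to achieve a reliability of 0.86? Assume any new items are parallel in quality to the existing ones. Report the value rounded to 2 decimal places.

1.73

n = 0.86(1 − 0.78) / [0.78(1 − 0.86)]
  = 0.1892 / 0.1092 = 1.7326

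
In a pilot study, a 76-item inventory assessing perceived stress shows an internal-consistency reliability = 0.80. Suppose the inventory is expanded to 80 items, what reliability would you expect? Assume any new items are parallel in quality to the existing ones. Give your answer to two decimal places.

n = 80/76 = 1.0526
Spearman-Brown: r_new = n·r / (1 + (n − 1)·r)
r_new = (1.0526 × 0.80) / (1 + (1.0526 − 1) × 0.80)
r_new = 0.8421 / 1.0421 ≈ 0.8081

0.81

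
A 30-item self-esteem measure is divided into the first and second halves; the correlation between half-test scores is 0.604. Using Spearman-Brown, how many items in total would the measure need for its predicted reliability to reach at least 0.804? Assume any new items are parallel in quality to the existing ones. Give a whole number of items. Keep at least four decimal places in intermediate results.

41

r_full = 2(0.604)/(1 + 0.604) = 0.7531
Solve Spearman-Brown for n: n = 0.804(1 − 0.7531) / [0.7531(1 − 0.804)] = 1.3448
Required items = 1.3448 × 30 = 40.34, so 41 items.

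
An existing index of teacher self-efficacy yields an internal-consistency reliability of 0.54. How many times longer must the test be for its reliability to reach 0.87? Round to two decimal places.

Spearman-Brown solved for the length factor n:
n = r_target (1 − r_old) / [ r_old (1 − r_target) ]
n = 0.87(1 − 0.54) / [0.54(1 − 0.87)]
  = 0.4002 / 0.0702 = 5.7009

5.70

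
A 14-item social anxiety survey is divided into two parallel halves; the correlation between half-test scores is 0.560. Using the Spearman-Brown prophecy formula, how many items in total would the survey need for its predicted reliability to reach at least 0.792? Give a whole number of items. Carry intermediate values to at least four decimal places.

r_full = 2(0.560)/(1 + 0.560) = 0.7179
Solve Spearman-Brown for n: n = 0.792(1 − 0.7179) / [0.7179(1 − 0.792)] = 1.4962
Required items = 1.4962 × 14 = 20.95, so 21 items.

21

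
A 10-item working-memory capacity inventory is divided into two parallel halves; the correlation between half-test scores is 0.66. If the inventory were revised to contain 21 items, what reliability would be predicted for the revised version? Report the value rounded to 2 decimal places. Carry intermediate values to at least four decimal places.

0.89

First correct the split-half correlation to full-test reliability: r_full = 2 × 0.66 / (1 + 0.66) ≈ 0.7952
Length factor from 10 to 21 items: n = 21/10 = 2.1000
r_new = n·r_full / (1 + (n − 1)·r_full) = 1.6699 / 1.8747 ≈ 0.8908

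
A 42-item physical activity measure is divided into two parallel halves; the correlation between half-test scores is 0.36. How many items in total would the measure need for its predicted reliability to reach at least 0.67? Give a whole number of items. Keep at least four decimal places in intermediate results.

76

r_full = 2(0.36)/(1 + 0.36) = 0.5294
n = r_tgt(1 − r_full) / [r_full(1 − r_tgt)] = 0.67 × 0.4706 / (0.5294 × 0.33) ≈ 1.8048
Required items = 1.8048 × 42 = 75.80, so 76 items.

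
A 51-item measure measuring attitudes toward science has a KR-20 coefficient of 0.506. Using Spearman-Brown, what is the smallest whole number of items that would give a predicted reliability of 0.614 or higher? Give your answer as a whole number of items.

80

Spearman-Brown solved for the length factor n:
n = r_target (1 − r_old) / [ r_old (1 − r_target) ]
n = 0.614(1 − 0.506) / [0.506(1 − 0.614)]
n = 0.303316 / 0.195316 ≈ 1.5530
So the test needs 1.5530 × 51 ≈ 79.20 items; rounding up, 80.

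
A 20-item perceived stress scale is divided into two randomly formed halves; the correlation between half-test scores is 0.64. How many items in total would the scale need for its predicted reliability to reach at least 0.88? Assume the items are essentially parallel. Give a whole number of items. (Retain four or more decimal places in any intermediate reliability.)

42

r_full = 2(0.64)/(1 + 0.64) = 0.7805
Solve Spearman-Brown for n: n = 0.88(1 − 0.7805) / [0.7805(1 − 0.88)] = 2.0624
Items = 2.0624 × 20 ≈ 41.25 → 42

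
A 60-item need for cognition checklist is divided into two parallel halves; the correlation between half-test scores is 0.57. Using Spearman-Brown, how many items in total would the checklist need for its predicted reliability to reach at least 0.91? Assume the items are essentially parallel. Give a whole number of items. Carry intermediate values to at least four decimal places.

229

r_full = 2(0.57)/(1 + 0.57) = 0.7261
Solve Spearman-Brown for n: n = 0.91(1 − 0.7261) / [0.7261(1 − 0.91)] = 3.8141
Required items = 3.8141 × 60 = 228.85, so 229 items.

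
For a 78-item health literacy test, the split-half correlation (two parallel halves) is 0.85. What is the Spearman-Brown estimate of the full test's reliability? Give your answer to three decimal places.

The full test is twice the length of either half (n = 2).
r_full = 2(0.85) / (1 + 0.85)
       = 1.7000 / 1.8500 = 0.9189

0.919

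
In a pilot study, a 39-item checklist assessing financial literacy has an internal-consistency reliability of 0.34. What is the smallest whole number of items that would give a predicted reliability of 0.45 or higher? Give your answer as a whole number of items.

n = 0.45(1 − 0.34) / [0.34(1 − 0.45)]
n = 0.2970 / 0.1870 ≈ 1.5882
So the test needs 1.5882 × 39 ≈ 61.94 items; rounding up, 62.

62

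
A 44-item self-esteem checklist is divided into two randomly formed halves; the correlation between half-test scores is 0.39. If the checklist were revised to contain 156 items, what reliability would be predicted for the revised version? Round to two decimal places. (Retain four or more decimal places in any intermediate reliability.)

0.82

First correct the split-half correlation to full-test reliability: r_full = 2 × 0.39 / (1 + 0.39) ≈ 0.5612
Length factor from 44 to 156 items: n = 156/44 = 3.5455
r_new = n·r_full / (1 + (n − 1)·r_full) = 1.9897 / 2.4285 ≈ 0.8193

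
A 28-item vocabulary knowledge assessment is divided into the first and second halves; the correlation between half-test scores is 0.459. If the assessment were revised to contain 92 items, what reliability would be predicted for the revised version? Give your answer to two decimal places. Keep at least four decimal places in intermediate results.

0.85

Spearman-Brown correction (n = 2): r_full = 2·0.459/(1 + 0.459) = 0.6292
Then adjust to 92 items: n = 92/28 = 3.2857
r_new = n·r_full / (1 + (n − 1)·r_full) = 2.0674 / 2.4382 ≈ 0.8479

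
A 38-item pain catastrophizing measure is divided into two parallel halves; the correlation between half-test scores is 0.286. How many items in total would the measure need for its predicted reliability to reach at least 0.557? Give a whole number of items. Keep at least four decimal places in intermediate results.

r_full = 2(0.286)/(1 + 0.286) = 0.4448
n = r_tgt(1 − r_full) / [r_full(1 − r_tgt)] = 0.557 × 0.5552 / (0.4448 × 0.443) ≈ 1.5694
Items = 1.5694 × 38 ≈ 59.64 → 60

60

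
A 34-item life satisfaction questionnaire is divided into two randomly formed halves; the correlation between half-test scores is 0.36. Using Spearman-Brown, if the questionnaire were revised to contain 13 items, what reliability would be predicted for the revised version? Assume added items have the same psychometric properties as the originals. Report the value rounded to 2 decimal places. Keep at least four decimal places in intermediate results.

0.30

First correct the split-half correlation to full-test reliability: r_full = 2 × 0.36 / (1 + 0.36) ≈ 0.5294
Length factor from 34 to 13 items: n = 13/34 = 0.3824
r_new = n·r_full / (1 + (n − 1)·r_full) = 0.2024 / 0.6730 ≈ 0.3007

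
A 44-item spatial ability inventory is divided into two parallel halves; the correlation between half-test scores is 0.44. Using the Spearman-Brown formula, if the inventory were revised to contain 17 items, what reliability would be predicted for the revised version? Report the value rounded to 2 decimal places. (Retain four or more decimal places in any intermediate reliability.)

0.38

Spearman-Brown correction (n = 2): r_full = 2·0.44/(1 + 0.44) = 0.6111
Then adjust to 17 items: n = 17/44 = 0.3864
r_new = n·r_full / (1 + (n − 1)·r_full) = 0.2361 / 0.6250 ≈ 0.3778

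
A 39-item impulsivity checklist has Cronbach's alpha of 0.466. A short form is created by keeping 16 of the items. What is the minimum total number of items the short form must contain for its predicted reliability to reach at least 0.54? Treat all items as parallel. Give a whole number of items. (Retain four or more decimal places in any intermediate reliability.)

53

Short-form reliability: n = 16/39 = 0.4103; r_16 = n·r/(1+(n−1)r) ≈ 0.2637
Then solve for n' with r_old = 0.2637, r_target = 0.54: n' = 0.54(1 − 0.2637)/[0.2637(1 − 0.54)] = 3.2778
Total items = 3.2778 × 16 = 52.44, rounded up to 53.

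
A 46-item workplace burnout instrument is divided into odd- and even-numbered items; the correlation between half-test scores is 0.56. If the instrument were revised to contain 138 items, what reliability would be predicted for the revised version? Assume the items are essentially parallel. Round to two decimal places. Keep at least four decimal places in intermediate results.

Spearman-Brown correction (n = 2): r_full = 2·0.56/(1 + 0.56) = 0.7179
Length factor from 46 to 138 items: n = 138/46 = 3.0000
r_new = n·r_full / (1 + (n − 1)·r_full) = 2.1537 / 2.4358 ≈ 0.8842

0.88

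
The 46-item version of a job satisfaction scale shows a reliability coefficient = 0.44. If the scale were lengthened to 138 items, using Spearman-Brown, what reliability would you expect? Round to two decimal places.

The new length is 138/46 = 3 times the old.
By Spearman-Brown, r_new = n r / (1 + (n − 1) r).
r_new = 3·0.44 / [1 + (3 − 1)·0.44]
r_new = 1.3200 / 1.8800 ≈ 0.7021

0.70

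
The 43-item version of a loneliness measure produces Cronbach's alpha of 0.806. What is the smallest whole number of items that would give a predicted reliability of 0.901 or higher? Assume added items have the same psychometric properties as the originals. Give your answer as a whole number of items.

Spearman-Brown solved for the length factor n:
n = r_target (1 − r_old) / [ r_old (1 − r_target) ]
n = 0.901 × (1 − 0.806) / [ 0.806 × (1 − 0.901) ]
  = 0.174794 / 0.079794 = 2.1906
Items needed = n × 43 = 2.1906 × 43 ≈ 94.20 → round up to 95

95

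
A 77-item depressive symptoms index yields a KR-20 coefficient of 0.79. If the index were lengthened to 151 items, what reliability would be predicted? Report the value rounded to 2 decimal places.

0.88

Length ratio n = 151/77 = 1.961
Apply the Spearman-Brown prophecy formula, r' = nr / [1 + (n − 1)r]:
r_new = 1.961·0.79 / [1 + (1.961 − 1)·0.79]
r_new = 1.5492 / 1.7592 ≈ 0.8806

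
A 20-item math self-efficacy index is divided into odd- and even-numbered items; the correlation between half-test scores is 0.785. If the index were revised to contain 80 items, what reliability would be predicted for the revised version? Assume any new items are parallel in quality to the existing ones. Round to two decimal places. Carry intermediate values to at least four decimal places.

Spearman-Brown correction (n = 2): r_full = 2·0.785/(1 + 0.785) = 0.8796
Length factor from 20 to 80 items: n = 80/20 = 4.0000
r_new = n·r_full / (1 + (n − 1)·r_full) = 3.5184 / 3.6388 ≈ 0.9669

0.97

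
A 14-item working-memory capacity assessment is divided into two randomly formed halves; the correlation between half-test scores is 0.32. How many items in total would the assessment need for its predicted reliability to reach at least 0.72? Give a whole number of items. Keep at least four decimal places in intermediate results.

r_full = 2(0.32)/(1 + 0.32) = 0.4848
n = r_tgt(1 − r_full) / [r_full(1 − r_tgt)] = 0.72 × 0.5152 / (0.4848 × 0.28) ≈ 2.7327
Required items = 2.7327 × 14 = 38.26, so 39 items.

39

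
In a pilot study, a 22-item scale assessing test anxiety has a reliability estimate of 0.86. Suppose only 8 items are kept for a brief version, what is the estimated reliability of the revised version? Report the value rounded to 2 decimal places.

0.69

The new length is 8/22 = 0.3636 times the old.
By Spearman-Brown, r_new = n r / (1 + (n − 1) r).
r_new = 0.3636·0.86 / [1 + (0.3636 − 1)·0.86]
     = 0.3127 / 0.4527 = 0.6907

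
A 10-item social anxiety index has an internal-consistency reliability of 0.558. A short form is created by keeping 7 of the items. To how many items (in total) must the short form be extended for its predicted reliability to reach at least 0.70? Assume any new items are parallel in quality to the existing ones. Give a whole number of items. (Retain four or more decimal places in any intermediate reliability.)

19

Short-form reliability: n = 7/10 = 0.7000; r_7 = n·r/(1+(n−1)r) ≈ 0.4691
Then solve for n' with r_old = 0.4691, r_target = 0.70: n' = 0.70(1 − 0.4691)/[0.4691(1 − 0.70)] = 2.6407
Total items = 2.6407 × 7 = 18.48, rounded up to 19.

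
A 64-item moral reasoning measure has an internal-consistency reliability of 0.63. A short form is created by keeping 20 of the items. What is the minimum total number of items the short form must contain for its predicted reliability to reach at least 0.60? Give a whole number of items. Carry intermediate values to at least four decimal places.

Short-form reliability: n = 20/64 = 0.3125; r_20 = n·r/(1+(n−1)r) ≈ 0.3473
Then solve for n' with r_old = 0.3473, r_target = 0.60: n' = 0.60(1 − 0.3473)/[0.3473(1 − 0.60)] = 2.8190
Items = 2.8190 × 20 ≈ 56.38 → 57

57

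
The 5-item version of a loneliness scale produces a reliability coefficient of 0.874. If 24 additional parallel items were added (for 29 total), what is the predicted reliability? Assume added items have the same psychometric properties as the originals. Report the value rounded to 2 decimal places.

0.98

The new length is 29/5 = 5.8 times the old.
r_new = (5.8 × 0.874) / (1 + (5.8 − 1) × 0.874)
r_new = 5.0692 / 5.1952 ≈ 0.9757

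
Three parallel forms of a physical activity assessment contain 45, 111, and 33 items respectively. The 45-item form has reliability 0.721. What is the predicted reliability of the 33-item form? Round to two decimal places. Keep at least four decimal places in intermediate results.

The 111-item form is not needed; work directly from the 45-item form with n = 33/45 = 0.7333.
r_{33} = n·r / (1 + (n − 1)·r) = 0.5287 / 0.8077 ≈ 0.6546

0.65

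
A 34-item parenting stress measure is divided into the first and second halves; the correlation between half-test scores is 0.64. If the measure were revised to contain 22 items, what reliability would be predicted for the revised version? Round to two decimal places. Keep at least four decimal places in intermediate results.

Full-test reliability from the split-half r: r_full = 2(0.64)/(1 + 0.64) = 0.7805
Then adjust to 22 items: n = 22/34 = 0.6471
r_new = n·r_full / (1 + (n − 1)·r_full) = 0.5051 / 0.7246 ≈ 0.6971

0.70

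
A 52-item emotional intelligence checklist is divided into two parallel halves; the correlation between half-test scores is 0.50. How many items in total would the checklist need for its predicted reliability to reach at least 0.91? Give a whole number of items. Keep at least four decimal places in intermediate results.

263

r_full = 2(0.50)/(1 + 0.50) = 0.6667
Solve Spearman-Brown for n: n = 0.91(1 − 0.6667) / [0.6667(1 − 0.91)] = 5.0548
Required items = 5.0548 × 52 = 262.85, so 263 items.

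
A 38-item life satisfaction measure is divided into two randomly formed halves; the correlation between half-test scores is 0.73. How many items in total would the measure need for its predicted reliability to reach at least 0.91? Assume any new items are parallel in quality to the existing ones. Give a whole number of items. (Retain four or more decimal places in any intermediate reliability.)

72

Corrected full-test reliability: r_full = 2 × 0.73 / (1 + 0.73) ≈ 0.8439
Solve Spearman-Brown for n: n = 0.91(1 − 0.8439) / [0.8439(1 − 0.91)] = 1.8703
Items = 1.8703 × 38 ≈ 71.07 → 72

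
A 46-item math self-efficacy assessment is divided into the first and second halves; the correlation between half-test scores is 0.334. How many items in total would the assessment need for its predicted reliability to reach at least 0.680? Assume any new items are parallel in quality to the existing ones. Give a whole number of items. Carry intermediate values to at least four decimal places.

Corrected full-test reliability: r_full = 2 × 0.334 / (1 + 0.334) ≈ 0.5007
Solve Spearman-Brown for n: n = 0.680(1 − 0.5007) / [0.5007(1 − 0.680)] = 2.1191
Items = 2.1191 × 46 ≈ 97.48 → 98

98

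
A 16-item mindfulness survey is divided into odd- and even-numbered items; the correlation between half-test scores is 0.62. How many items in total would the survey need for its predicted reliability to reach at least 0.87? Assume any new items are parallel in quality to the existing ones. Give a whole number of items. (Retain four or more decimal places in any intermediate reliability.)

r_full = 2(0.62)/(1 + 0.62) = 0.7654
n = r_tgt(1 − r_full) / [r_full(1 − r_tgt)] = 0.87 × 0.2346 / (0.7654 × 0.13) ≈ 2.0512
Required items = 2.0512 × 16 = 32.82, so 33 items.

33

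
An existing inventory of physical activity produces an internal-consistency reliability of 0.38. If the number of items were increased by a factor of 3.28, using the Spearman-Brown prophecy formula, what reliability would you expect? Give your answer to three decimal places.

0.668

r_new = 3.28·0.38 / [1 + (3.28 − 1)·0.38]
     = 1.2464 / 1.8664 = 0.6678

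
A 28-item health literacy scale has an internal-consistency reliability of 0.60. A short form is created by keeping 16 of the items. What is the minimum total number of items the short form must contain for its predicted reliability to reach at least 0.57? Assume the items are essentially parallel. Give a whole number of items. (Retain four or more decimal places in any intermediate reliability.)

First, r for the 16-item form: n = 16/28 = 0.5714, so r_16 = 0.5714·0.60/(1 + (0.5714 − 1)·0.60) = 0.4615
Length factor from the short form to reach 0.57: n' = 0.57(1 − 0.4615) / [0.4615(1 − 0.57)] ≈ 1.5468
Total items = 1.5468 × 16 = 24.75, rounded up to 25.

25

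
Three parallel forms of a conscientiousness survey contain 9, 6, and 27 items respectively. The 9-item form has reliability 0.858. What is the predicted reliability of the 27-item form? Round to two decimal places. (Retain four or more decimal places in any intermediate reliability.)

The 6-item form is not needed; work directly from the 9-item form with n = 27/9 = 3.0000.
r_{27} = n·r / (1 + (n − 1)·r) = 2.5740 / 2.7160 ≈ 0.9477

0.95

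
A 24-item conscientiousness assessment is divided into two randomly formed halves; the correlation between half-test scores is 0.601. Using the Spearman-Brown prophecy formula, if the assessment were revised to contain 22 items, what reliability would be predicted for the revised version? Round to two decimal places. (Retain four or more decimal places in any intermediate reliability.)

Full-test reliability from the split-half r: r_full = 2(0.601)/(1 + 0.601) = 0.7508
Length factor from 24 to 22 items: n = 22/24 = 0.9167
r_new = n·r_full / (1 + (n − 1)·r_full) = 0.6883 / 0.9375 ≈ 0.7342

0.73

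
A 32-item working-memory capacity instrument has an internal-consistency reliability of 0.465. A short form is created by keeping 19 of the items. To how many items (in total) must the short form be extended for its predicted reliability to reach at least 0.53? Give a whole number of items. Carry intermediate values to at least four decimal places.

First, r for the 19-item form: n = 19/32 = 0.5938, so r_19 = 0.5938·0.465/(1 + (0.5938 − 1)·0.465) = 0.3404
Length factor from the short form to reach 0.53: n' = 0.53(1 − 0.3404) / [0.3404(1 − 0.53)] ≈ 2.1851
Items = 2.1851 × 19 ≈ 41.52 → 42

42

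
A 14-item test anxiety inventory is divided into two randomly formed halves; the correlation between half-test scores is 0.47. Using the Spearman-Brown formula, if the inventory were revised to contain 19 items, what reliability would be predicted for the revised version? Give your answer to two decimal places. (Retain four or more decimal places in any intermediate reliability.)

Full-test reliability from the split-half r: r_full = 2(0.47)/(1 + 0.47) = 0.6395
Then adjust to 19 items: n = 19/14 = 1.3571
r_new = n·r_full / (1 + (n − 1)·r_full) = 0.8679 / 1.2284 ≈ 0.7065

0.71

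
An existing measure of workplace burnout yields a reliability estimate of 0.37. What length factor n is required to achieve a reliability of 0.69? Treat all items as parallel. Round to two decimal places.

3.79

Rearranging the Spearman-Brown formula for n,
n = r*(1 − r) / [ r (1 − r*) ]
n = 0.69(1 − 0.37) / [0.37(1 − 0.69)]
n = 0.4347 / 0.1147 ≈ 3.7899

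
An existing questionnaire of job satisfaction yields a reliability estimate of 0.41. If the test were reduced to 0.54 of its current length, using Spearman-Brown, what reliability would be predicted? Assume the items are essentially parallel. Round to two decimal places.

0.27

By Spearman-Brown, r_new = n r / (1 + (n − 1) r).
r_new = (0.54 × 0.41) / (1 + (0.54 − 1) × 0.41)
r_new = 0.2214 / 0.8114 ≈ 0.2729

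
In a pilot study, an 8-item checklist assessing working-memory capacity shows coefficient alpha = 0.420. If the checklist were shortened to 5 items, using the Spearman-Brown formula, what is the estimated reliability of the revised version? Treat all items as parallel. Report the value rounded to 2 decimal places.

0.31

The new length is 5/8 = 0.625 times the old.
Apply the Spearman-Brown prophecy formula, r' = nr / [1 + (n − 1)r]:
r_new = 0.625·0.420 / [1 + (0.625 − 1)·0.420]
r_new = 0.2625 / 0.8425 ≈ 0.3116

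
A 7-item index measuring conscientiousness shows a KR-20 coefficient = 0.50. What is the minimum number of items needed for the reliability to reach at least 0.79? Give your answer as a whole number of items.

n = [0.79 × 0.50] / [0.50 × 0.21]
  = 0.3950 / 0.1050 = 3.7619
Items needed = n × 7 = 3.7619 × 7 ≈ 26.33 → round up to 27

27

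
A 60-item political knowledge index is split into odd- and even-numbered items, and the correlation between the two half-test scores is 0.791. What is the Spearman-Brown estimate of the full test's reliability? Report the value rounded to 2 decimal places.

0.88

r_full = 2r_hh / (1 + r_hh) = 2 × 0.791 / (1 + 0.791)
r_full = 1.5820 / 1.7910 ≈ 0.8833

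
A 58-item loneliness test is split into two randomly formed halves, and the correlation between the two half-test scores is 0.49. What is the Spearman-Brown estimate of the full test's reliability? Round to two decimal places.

Apply the Spearman-Brown correction with n = 2:
r_full = 2(0.49) / (1 + 0.49)
       = 0.9800 / 1.4900 = 0.6577

0.66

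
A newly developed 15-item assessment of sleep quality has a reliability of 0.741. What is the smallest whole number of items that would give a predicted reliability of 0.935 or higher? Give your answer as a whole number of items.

n = [0.935 × 0.259] / [0.741 × 0.065]
n = 0.242165 / 0.048165 ≈ 5.0278
So the test needs 5.0278 × 15 ≈ 75.42 items; rounding up, 76.

76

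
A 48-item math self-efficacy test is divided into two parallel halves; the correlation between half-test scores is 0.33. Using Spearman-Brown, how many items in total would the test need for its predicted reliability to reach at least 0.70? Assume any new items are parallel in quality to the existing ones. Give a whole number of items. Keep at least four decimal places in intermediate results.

114

r_full = 2(0.33)/(1 + 0.33) = 0.4962
Solve Spearman-Brown for n: n = 0.70(1 − 0.4962) / [0.4962(1 − 0.70)] = 2.3691
Items = 2.3691 × 48 ≈ 113.72 → 114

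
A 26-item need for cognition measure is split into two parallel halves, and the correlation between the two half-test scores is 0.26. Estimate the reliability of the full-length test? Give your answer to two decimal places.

0.41

Apply the Spearman-Brown correction with n = 2:
r_full = 2(0.26) / (1 + 0.26)
r_full = 0.5200 / 1.2600 ≈ 0.4127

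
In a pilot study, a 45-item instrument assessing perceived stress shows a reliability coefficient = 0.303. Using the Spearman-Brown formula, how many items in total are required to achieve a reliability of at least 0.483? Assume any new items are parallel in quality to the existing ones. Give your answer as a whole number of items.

Invert Spearman-Brown to solve for n:
n = r_target (1 − r_old) / [ r_old (1 − r_target) ]
n = [0.483 × 0.697] / [0.303 × 0.517]
  = 0.336651 / 0.156651 = 2.1491
2.1491 × 45 = 96.71 → 97 items

97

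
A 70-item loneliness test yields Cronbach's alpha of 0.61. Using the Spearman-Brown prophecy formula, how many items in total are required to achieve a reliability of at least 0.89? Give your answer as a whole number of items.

Invert Spearman-Brown to solve for n:
n = r_target (1 − r_old) / [ r_old (1 − r_target) ]
n = 0.89 × (1 − 0.61) / [ 0.61 × (1 − 0.89) ]
n = 0.3471 / 0.0671 ≈ 5.1729
5.1729 × 70 = 362.10 → 363 items

363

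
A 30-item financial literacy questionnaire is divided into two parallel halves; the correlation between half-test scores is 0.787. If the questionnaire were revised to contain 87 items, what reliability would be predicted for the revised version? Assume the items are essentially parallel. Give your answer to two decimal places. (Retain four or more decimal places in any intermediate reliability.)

Full-test reliability from the split-half r: r_full = 2(0.787)/(1 + 0.787) = 0.8808
Length factor from 30 to 87 items: n = 87/30 = 2.9000
r_new = n·r_full / (1 + (n − 1)·r_full) = 2.5543 / 2.6735 ≈ 0.9554

0.96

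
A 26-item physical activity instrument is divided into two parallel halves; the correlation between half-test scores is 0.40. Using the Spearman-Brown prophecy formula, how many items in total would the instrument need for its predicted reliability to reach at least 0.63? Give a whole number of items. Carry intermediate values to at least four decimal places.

r_full = 2(0.40)/(1 + 0.40) = 0.5714
Solve Spearman-Brown for n: n = 0.63(1 − 0.5714) / [0.5714(1 − 0.63)] = 1.2772
Items = 1.2772 × 26 ≈ 33.21 → 34

34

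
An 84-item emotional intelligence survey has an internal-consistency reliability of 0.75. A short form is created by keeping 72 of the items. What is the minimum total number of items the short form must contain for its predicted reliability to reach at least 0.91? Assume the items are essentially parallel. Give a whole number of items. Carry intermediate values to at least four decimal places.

First, r for the 72-item form: n = 72/84 = 0.8571, so r_72 = 0.8571·0.75/(1 + (0.8571 − 1)·0.75) = 0.7200
Length factor from the short form to reach 0.91: n' = 0.91(1 − 0.7200) / [0.7200(1 − 0.91)] ≈ 3.9321
Items = 3.9321 × 72 ≈ 283.11 → 284

284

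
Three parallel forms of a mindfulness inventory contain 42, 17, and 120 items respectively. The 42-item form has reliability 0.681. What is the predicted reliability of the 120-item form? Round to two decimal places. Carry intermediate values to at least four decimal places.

Only the ratio of lengths matters: n = 120/42 = 2.8571
r_{120} = n·r / (1 + (n − 1)·r) = 1.9457 / 2.2647 ≈ 0.8591

0.86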